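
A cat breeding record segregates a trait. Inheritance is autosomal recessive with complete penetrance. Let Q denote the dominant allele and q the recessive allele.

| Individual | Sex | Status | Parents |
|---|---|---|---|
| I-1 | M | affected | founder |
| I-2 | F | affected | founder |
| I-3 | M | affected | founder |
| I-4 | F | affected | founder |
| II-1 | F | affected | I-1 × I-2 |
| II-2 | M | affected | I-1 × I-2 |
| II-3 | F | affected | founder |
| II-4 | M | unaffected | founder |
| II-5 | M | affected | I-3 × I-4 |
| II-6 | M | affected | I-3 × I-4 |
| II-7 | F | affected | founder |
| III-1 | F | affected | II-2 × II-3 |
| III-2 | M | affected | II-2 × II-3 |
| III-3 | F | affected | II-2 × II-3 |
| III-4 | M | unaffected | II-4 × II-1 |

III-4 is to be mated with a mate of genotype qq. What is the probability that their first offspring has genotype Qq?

1/2

III-4 is unaffected so carries Q and received q from II-1 (qq), so III-4 is Qq.
The cross gives 1/2 Qq : 1/2 qq, so P(offspring has genotype Qq) = 1/2.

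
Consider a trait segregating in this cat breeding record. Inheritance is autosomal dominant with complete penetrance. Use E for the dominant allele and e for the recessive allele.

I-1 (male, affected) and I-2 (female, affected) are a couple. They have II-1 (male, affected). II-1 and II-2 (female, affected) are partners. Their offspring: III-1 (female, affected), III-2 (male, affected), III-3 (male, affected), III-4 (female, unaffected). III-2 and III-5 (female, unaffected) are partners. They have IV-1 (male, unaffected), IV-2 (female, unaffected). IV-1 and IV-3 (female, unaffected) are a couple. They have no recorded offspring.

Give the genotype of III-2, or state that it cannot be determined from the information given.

Ee

From phenotype alone, III-2 is EE or Ee.
III-2 is affected so carries E and passed e to IV-1 (ee), so III-2 is Ee.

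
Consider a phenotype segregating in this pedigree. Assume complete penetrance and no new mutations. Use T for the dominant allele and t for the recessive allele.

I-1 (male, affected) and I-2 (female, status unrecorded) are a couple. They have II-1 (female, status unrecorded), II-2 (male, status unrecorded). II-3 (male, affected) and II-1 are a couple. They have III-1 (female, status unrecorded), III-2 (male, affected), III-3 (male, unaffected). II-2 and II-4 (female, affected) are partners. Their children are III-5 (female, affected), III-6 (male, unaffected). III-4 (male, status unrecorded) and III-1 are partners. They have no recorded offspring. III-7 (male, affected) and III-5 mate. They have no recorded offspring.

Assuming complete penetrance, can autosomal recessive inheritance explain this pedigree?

Yes

A consistent assignment under autosomal recessive exists: I-1 tt, I-2 TT, II-1 Tt, II-2 Tt, II-3 tt, II-4 tt, III-1 Tt, III-2 tt, III-3 Tt, III-4 TT, III-5 tt, III-6 Tt, III-7 tt.
In this assignment every recorded phenotype matches its genotype and every non-founder's genotype is obtainable from its parents' genotypes, so the pedigree is consistent.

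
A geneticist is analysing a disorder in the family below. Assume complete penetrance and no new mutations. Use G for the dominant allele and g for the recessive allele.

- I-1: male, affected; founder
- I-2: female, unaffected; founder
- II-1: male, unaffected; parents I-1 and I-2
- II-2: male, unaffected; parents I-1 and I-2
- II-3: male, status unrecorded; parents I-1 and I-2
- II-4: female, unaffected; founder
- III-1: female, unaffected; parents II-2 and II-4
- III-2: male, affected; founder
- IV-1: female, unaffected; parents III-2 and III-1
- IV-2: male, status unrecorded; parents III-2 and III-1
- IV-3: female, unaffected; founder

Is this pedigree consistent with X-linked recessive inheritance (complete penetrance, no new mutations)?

A consistent assignment under X-linked recessive exists: I-1 X^g Y, I-2 X^G X^G, II-1 X^G Y, II-2 X^G Y, II-3 X^G Y, II-4 X^G X^G, III-1 X^G X^G, III-2 X^g Y, IV-1 X^G X^g, IV-2 X^G Y, IV-3 X^G X^G.
In this assignment every recorded phenotype matches its genotype and every non-founder's genotype is obtainable from its parents' genotypes, so the pedigree is consistent.

Yes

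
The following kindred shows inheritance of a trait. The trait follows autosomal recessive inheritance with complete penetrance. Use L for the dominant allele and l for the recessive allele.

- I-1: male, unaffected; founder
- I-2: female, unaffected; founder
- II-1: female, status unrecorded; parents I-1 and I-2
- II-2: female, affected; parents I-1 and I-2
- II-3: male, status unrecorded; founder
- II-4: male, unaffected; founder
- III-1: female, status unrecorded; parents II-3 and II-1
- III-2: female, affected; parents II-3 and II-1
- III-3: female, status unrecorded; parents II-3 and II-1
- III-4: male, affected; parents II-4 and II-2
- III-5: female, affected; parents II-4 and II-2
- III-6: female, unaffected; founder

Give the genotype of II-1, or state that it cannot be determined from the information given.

cannot be determined

II-1's phenotype is unrecorded, and no parent or child forces a single allele at both positions; consistent genotype assignments exist with II-1 as Ll or ll.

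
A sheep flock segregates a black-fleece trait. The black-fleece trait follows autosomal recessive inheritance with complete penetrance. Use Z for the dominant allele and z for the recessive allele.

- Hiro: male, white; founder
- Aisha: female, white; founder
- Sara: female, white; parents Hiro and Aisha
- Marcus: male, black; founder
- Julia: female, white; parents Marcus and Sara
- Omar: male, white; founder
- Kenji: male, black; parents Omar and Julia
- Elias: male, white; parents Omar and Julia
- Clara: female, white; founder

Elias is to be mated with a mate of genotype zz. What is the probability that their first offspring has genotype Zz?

Omar is white so carries Z and passed z to Kenji (zz), so Omar is Zz.
Julia is white so carries Z and received z from Marcus (zz), so Julia is Zz.
Elias is a white offspring of Omar (Zz) × Julia (Zz), whose cross gives 1/4 ZZ : 1/2 Zz : 1/4 zz; conditioning on being white, Elias is ZZ with probability 1/3, Zz with probability 2/3.
Summing over parental genotype combinations, P(offspring has genotype Zz) = 1/3·1 + 2/3·1/2 = 2/3.

2/3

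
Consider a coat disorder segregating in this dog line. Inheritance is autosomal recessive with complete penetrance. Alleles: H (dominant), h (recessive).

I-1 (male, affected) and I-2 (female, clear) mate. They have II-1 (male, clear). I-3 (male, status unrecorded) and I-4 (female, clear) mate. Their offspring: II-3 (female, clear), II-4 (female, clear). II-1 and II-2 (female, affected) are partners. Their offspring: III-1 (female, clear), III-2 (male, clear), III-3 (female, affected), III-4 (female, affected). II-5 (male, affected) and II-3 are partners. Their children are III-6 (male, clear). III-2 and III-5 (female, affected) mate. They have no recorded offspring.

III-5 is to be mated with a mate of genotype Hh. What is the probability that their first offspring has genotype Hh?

1/2

III-5 is affected, so III-5 is hh.
The cross gives 1/2 Hh : 1/2 hh, so P(offspring has genotype Hh) = 1/2.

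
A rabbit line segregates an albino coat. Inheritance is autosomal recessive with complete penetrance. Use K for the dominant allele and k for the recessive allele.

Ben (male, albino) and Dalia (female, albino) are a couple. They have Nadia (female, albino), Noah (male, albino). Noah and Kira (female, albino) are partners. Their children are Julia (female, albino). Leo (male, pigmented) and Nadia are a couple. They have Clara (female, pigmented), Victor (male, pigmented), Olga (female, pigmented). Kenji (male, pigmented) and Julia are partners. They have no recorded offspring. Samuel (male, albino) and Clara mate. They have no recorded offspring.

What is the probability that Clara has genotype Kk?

1

Clara is pigmented so carries K and received k from Nadia (kk), so Clara is Kk, giving P(Kk) = 1.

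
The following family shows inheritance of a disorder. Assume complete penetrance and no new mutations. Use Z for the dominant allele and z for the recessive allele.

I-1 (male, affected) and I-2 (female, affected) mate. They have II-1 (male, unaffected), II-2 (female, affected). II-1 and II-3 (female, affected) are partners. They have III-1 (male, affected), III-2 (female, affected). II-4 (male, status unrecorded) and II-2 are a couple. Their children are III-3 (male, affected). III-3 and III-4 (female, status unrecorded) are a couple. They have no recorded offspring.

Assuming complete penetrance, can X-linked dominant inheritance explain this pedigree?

A consistent assignment under X-linked dominant exists: I-1 X^Z Y, I-2 X^Z X^z, II-1 X^z Y, II-2 X^Z X^Z, II-3 X^Z X^Z, II-4 X^Z Y, III-1 X^Z Y, III-2 X^Z X^z, III-3 X^Z Y, III-4 X^Z X^Z.
In this assignment every recorded phenotype matches its genotype and every non-founder's genotype is obtainable from its parents' genotypes, so the pedigree is consistent.

Yes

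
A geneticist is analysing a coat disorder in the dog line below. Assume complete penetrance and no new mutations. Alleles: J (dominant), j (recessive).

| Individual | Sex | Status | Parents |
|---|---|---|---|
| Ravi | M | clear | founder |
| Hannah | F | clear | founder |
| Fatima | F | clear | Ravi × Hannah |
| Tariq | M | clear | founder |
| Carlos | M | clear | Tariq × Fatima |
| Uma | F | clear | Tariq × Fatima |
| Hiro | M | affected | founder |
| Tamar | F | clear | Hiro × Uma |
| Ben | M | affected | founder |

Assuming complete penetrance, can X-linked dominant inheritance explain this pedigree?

No

Under X-linked dominant, Tamar (clear, female) cannot arise from Hiro (affected) × Uma (clear).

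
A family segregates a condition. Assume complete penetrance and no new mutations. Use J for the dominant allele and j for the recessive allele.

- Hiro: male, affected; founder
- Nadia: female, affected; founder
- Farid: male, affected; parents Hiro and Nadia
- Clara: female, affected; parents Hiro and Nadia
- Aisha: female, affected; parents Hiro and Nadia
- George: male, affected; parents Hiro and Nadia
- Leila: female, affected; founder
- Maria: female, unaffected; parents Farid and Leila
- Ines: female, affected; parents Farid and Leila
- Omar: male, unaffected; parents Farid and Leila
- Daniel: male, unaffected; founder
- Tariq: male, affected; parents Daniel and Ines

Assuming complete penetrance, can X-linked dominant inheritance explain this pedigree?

Under X-linked dominant, Maria (unaffected, female) cannot arise from Farid (affected) × Leila (affected).

No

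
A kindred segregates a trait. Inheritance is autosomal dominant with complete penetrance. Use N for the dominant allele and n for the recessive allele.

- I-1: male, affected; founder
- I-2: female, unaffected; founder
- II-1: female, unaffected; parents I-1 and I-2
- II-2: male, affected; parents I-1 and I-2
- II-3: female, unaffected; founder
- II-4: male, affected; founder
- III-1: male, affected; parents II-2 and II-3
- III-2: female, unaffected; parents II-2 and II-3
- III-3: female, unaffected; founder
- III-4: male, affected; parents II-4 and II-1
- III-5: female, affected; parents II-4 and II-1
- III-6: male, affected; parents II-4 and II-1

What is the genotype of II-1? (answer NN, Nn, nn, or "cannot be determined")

II-1 is unaffected, so II-1 is nn.

nn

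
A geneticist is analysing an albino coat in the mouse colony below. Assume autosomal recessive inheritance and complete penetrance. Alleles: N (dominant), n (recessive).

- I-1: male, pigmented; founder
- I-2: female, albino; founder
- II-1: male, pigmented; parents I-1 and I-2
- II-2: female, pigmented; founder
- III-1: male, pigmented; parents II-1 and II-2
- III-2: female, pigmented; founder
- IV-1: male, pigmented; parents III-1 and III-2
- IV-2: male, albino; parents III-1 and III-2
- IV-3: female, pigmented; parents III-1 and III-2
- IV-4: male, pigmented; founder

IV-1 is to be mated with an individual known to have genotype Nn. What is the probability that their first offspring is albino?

III-1 is pigmented so carries N and passed n to IV-2 (nn), so III-1 is Nn.
III-2 is pigmented so carries N and passed n to IV-2 (nn), so III-2 is Nn.
IV-1 is a pigmented offspring of III-1 (Nn) × III-2 (Nn), whose cross gives 1/4 NN : 1/2 Nn : 1/4 nn; conditioning on being pigmented, IV-1 is NN with probability 1/3, Nn with probability 2/3.
Summing over parental genotype combinations, P(offspring is albino) = 2/3·1/4 = 1/6.

1/6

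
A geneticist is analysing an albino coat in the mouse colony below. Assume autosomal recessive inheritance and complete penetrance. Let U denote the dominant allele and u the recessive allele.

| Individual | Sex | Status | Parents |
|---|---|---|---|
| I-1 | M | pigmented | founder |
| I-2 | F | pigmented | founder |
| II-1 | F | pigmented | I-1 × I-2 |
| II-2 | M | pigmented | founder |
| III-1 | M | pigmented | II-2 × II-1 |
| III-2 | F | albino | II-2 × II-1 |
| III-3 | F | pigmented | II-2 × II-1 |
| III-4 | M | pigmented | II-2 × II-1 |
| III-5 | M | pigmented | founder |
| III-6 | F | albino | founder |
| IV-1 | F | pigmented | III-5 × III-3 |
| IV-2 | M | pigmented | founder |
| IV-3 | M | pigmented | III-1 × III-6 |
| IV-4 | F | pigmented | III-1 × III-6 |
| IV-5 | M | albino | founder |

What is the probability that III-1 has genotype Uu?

1/3

II-2 is pigmented so carries U and passed u to III-2 (uu), so II-2 is Uu.
II-1 is pigmented so carries U and passed u to III-2 (uu), so II-1 is Uu.
Their cross gives offspring ratios 1/4 UU : 1/2 Uu : 1/4 uu. Conditioning on III-1 being pigmented, P(Uu) = 1/2 / 3/4 = 2/3 before taking III-1's own offspring into account.
III-6 is albino, so III-6 is uu.
Now use III-1's offspring. Probability of each recorded status — pigmented son IV-3: 1/2 if III-1 is Uu, 1 if UU; pigmented daughter IV-4: 1/2 if III-1 is Uu, 1 if UU.
Bayes: P(Uu) = 2/3·1/4 / (2/3·1/4 + 1/3·1) = 1/3.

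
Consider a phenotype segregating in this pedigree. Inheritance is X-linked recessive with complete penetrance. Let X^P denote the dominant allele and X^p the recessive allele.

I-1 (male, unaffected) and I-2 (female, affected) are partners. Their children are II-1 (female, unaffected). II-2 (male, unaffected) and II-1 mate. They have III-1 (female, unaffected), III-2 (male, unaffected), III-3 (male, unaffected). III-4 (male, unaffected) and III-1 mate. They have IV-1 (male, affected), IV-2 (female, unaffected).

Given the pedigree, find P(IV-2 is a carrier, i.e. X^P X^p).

1/2

III-4 is unaffected, so III-4 is X^P Y.
III-1 is unaffected so carries P and passed p to IV-1 (X^p Y), so III-1 is X^P X^p.
Their cross gives offspring ratios 1/2 X^P X^P : 1/2 X^P X^p. Conditioning on IV-2 being unaffected, P(X^P X^p) = 1/2 / 1 = 1/2.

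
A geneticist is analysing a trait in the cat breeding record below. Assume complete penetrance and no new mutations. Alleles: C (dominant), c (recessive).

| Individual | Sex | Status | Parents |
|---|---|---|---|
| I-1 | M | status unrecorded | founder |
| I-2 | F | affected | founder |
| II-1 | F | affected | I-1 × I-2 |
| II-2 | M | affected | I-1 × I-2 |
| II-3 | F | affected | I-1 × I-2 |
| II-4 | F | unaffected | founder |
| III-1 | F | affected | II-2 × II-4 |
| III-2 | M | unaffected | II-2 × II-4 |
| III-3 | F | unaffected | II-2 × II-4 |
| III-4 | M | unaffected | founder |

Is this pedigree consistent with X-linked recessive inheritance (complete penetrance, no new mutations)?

Yes

A consistent assignment under X-linked recessive exists: I-1 X^c Y, I-2 X^c X^c, II-1 X^c X^c, II-2 X^c Y, II-3 X^c X^c, II-4 X^C X^c, III-1 X^c X^c, III-2 X^C Y, III-3 X^C X^c, III-4 X^C Y.
In this assignment every recorded phenotype matches its genotype and every non-founder's genotype is obtainable from its parents' genotypes, so the pedigree is consistent.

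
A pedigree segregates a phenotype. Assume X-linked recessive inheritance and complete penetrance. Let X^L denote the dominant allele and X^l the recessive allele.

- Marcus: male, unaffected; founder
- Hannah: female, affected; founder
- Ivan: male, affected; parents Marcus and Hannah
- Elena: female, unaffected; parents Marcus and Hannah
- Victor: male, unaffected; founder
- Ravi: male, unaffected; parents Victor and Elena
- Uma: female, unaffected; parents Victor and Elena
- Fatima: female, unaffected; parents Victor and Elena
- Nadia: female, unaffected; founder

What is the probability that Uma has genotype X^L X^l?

Victor is unaffected, so Victor is X^L Y.
Elena is unaffected so carries L and received l from Hannah (X^l X^l), so Elena is X^L X^l.
Their cross gives offspring ratios 1/2 X^L X^L : 1/2 X^L X^l. Conditioning on Uma being unaffected, P(X^L X^l) = 1/2 / 1 = 1/2.

1/2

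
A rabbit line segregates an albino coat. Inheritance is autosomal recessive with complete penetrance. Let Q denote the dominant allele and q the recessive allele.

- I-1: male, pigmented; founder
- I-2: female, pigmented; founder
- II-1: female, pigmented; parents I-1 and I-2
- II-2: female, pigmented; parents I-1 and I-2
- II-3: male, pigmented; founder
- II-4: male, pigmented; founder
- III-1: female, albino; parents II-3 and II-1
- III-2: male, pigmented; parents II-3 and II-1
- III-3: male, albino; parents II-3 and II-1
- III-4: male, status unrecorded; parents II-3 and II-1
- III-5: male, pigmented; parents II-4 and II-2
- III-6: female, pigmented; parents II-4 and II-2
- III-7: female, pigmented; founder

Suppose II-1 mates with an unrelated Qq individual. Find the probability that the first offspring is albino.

1/4

II-1 is pigmented so carries Q and passed q to III-1 (qq), so II-1 is Qq.
The cross gives 1/4 QQ : 1/2 Qq : 1/4 qq, so P(offspring is albino) = 1/4.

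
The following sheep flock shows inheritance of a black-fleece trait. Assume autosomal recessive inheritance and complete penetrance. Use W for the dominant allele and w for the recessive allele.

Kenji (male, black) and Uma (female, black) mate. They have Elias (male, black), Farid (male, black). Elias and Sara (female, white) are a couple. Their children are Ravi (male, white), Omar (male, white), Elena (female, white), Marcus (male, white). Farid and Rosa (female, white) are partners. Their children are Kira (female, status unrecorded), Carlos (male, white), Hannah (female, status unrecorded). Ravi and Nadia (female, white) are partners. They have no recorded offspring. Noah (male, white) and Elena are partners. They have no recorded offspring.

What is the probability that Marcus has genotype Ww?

Marcus is white so carries W and received w from Elias (ww), so Marcus is Ww, giving P(Ww) = 1.

1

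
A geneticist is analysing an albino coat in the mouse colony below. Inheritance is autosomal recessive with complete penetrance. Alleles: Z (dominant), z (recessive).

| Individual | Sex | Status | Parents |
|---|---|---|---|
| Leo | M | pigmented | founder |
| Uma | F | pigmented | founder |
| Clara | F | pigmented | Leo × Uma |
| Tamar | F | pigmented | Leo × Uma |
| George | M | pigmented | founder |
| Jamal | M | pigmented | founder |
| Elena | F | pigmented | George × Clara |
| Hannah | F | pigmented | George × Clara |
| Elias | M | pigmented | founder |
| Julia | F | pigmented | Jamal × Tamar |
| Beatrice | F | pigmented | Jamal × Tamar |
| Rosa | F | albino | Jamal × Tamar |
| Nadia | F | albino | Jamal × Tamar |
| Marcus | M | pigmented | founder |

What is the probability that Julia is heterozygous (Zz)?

Jamal is pigmented so carries Z and passed z to Rosa (zz), so Jamal is Zz.
Tamar is pigmented so carries Z and passed z to Rosa (zz), so Tamar is Zz.
Their cross gives offspring ratios 1/4 ZZ : 1/2 Zz : 1/4 zz. Conditioning on Julia being pigmented, P(Zz) = 1/2 / 3/4 = 2/3.

2/3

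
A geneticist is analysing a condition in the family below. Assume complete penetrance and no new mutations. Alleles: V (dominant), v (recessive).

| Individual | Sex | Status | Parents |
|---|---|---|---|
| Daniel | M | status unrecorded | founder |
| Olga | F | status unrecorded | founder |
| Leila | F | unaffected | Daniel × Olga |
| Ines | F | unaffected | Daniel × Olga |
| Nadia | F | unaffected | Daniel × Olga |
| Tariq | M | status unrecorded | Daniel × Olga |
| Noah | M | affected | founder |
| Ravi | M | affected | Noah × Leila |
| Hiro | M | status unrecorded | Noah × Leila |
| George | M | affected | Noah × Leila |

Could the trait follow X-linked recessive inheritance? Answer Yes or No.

A consistent assignment under X-linked recessive exists: Daniel X^V Y, Olga X^V X^v, Leila X^V X^v, Ines X^V X^V, Nadia X^V X^V, Tariq X^V Y, Noah X^v Y, Ravi X^v Y, Hiro X^V Y, George X^v Y.
In this assignment every recorded phenotype matches its genotype and every non-founder's genotype is obtainable from its parents' genotypes, so the pedigree is consistent.

Yes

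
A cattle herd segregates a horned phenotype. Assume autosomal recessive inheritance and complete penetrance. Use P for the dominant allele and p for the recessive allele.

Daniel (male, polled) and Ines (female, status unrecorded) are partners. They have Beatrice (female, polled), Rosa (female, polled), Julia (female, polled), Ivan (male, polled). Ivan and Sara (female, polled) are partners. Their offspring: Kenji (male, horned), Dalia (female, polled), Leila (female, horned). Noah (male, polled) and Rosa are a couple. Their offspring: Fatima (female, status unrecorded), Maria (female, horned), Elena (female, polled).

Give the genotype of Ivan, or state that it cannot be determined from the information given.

From phenotype alone, Ivan is PP or Pp.
Ivan is polled so carries P and passed p to Kenji (pp), so Ivan is Pp.

Pp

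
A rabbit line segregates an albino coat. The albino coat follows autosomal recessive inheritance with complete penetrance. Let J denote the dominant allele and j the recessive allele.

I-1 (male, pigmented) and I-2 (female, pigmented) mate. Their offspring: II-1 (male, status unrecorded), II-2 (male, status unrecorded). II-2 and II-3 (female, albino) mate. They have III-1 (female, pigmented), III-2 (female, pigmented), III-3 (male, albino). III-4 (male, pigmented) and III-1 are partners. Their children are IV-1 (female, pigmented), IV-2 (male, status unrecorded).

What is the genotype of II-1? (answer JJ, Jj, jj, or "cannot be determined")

cannot be determined

II-1's phenotype is unrecorded, and no parent or child forces a single allele at both positions; consistent genotype assignments exist with II-1 as JJ or Jj or jj.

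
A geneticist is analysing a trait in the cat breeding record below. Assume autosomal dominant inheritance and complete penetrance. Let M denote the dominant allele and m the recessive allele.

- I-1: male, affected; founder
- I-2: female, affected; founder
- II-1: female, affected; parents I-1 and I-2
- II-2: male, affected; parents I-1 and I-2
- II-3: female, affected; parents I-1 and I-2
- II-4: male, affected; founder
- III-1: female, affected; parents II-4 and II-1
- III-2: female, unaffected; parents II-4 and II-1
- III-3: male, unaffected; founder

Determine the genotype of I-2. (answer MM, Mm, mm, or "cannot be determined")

I-2's phenotype allows MM or Mm, and no parent or child forces a single allele at both positions; consistent genotype assignments exist with I-2 as MM or Mm.

cannot be determined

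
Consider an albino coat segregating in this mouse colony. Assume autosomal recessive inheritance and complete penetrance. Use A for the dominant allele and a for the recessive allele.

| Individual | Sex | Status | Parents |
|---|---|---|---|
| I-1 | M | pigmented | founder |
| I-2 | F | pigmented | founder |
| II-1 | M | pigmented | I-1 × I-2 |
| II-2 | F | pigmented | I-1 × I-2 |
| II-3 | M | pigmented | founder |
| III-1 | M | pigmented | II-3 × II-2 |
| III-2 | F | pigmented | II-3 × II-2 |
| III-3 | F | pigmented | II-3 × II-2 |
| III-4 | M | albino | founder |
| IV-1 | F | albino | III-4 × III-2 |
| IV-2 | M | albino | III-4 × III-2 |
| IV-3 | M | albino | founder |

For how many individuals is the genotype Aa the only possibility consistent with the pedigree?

1

Obligate heterozygotes: III-2 is pigmented so carries A and passed a to IV-1 (aa), so III-2 is Aa.
Every other individual is either homozygous by phenotype or has at least one consistent homozygous assignment, so the count is 1.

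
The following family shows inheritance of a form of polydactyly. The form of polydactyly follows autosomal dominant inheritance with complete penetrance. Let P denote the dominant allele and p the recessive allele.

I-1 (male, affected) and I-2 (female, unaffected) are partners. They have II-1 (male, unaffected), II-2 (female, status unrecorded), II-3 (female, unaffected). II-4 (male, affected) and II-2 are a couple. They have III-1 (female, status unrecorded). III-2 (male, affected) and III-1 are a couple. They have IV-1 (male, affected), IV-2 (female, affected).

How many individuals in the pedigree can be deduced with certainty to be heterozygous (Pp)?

1

Obligate heterozygotes: I-1 is affected so carries P and passed p to II-1 (pp), so I-1 is Pp.
Every other individual is either homozygous by phenotype or has at least one consistent homozygous assignment, so the count is 1.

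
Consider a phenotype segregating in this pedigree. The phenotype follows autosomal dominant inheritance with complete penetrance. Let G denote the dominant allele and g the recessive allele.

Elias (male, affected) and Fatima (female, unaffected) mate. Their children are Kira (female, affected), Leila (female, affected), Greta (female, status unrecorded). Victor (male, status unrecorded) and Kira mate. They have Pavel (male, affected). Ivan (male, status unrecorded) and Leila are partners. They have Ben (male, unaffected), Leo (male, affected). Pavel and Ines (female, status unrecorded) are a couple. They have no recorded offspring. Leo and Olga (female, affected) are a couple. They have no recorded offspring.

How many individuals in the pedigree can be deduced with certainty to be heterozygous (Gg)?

Obligate heterozygotes: Kira is affected so carries G and received g from Fatima (gg), so Kira is Gg; Leila is affected so carries G and received g from Fatima (gg), so Leila is Gg.
Every other individual is either homozygous by phenotype or has at least one consistent homozygous assignment, so the count is 2.

2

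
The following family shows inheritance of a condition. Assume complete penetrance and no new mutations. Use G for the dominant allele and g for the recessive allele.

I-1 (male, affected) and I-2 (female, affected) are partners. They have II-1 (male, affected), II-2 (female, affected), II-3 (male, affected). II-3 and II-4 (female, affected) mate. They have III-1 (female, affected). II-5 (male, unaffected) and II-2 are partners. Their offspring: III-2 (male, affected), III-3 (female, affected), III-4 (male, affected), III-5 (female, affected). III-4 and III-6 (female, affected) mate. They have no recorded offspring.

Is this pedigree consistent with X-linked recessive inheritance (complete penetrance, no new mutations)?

No

Under X-linked recessive, III-3 (affected, female) cannot arise from II-5 (unaffected) × II-2 (affected).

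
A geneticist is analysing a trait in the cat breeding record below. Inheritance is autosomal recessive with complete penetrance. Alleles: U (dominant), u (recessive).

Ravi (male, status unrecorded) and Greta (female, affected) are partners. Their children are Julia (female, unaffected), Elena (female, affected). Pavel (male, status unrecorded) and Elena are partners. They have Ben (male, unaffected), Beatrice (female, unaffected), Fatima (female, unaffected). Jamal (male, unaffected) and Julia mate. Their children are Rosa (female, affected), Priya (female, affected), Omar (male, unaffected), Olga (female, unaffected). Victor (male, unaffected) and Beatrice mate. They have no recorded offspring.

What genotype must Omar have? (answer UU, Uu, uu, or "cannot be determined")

Omar's phenotype allows UU or Uu, and no parent or child forces a single allele at both positions; consistent genotype assignments exist with Omar as UU or Uu.

cannot be determined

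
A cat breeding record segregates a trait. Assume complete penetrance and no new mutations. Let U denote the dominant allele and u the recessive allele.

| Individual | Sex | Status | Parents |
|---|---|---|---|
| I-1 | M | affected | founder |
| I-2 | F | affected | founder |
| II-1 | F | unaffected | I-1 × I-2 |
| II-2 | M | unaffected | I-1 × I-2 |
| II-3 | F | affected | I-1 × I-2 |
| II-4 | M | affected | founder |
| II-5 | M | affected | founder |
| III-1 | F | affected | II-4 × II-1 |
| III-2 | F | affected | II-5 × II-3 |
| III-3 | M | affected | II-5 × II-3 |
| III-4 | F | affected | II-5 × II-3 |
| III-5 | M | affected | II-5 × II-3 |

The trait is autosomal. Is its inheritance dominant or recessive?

I-1 and I-2 are both affected yet have an unaffected child II-1. Under a recessive model two affected parents are homozygous and every child would be affected, so the trait cannot be recessive.

dominant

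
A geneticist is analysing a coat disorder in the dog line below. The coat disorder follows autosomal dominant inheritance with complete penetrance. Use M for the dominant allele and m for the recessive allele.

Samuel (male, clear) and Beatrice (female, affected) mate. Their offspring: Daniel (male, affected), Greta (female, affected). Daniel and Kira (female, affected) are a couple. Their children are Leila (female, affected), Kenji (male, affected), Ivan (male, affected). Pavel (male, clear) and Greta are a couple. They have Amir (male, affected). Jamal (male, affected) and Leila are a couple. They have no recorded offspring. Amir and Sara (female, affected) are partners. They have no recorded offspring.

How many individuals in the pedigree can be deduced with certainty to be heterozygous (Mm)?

Obligate heterozygotes: Daniel is affected so carries M and received m from Samuel (mm), so Daniel is Mm; Greta is affected so carries M and received m from Samuel (mm), so Greta is Mm; Amir is affected so carries M and received m from Pavel (mm), so Amir is Mm.
Every other individual is either homozygous by phenotype or has at least one consistent homozygous assignment, so the count is 3.

3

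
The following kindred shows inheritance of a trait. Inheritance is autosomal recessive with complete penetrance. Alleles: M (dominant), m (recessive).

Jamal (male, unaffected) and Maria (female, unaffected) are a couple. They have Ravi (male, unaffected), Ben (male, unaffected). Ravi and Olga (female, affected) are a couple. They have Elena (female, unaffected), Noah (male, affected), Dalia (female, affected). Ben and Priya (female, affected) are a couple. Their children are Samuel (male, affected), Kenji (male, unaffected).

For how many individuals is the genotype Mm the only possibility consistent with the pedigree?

4

Obligate heterozygotes: Ravi is unaffected so carries M and passed m to Noah (mm), so Ravi is Mm; Ben is unaffected so carries M and passed m to Samuel (mm), so Ben is Mm; Elena is unaffected so carries M and received m from Olga (mm), so Elena is Mm; Kenji is unaffected so carries M and received m from Priya (mm), so Kenji is Mm.
Every other individual is either homozygous by phenotype or has at least one consistent homozygous assignment, so the count is 4.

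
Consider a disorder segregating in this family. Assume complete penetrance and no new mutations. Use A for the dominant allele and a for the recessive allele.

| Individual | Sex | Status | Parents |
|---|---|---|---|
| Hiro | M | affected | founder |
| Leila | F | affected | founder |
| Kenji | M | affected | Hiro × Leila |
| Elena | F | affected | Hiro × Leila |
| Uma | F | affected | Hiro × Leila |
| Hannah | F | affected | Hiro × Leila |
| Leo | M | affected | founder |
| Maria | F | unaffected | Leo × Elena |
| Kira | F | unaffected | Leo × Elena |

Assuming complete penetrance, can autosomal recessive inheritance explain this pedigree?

No

Under autosomal recessive, Maria (unaffected, female) cannot arise from Leo (affected) × Elena (affected).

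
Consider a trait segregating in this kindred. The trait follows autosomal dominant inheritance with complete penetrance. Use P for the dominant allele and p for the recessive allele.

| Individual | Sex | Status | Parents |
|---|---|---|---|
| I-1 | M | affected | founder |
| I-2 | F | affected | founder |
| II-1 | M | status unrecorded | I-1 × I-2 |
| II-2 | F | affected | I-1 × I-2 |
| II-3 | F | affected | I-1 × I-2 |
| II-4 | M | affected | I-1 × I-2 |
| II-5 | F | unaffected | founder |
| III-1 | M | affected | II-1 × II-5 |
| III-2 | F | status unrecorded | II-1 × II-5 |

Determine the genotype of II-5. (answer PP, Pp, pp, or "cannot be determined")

II-5 is unaffected, so II-5 is pp.

pp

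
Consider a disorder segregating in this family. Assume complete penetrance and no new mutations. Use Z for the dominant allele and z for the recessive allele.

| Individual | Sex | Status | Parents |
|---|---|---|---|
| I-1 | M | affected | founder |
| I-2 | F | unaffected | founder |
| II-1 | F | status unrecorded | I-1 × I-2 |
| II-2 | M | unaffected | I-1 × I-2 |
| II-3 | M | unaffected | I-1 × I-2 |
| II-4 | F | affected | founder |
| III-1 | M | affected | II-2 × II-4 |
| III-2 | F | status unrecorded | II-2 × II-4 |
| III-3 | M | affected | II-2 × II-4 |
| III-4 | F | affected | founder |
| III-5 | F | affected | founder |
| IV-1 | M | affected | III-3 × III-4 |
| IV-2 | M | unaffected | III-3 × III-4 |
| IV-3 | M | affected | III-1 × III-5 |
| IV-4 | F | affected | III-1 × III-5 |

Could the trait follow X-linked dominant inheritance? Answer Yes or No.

A consistent assignment under X-linked dominant exists: I-1 X^Z Y, I-2 X^z X^z, II-1 X^Z X^z, II-2 X^z Y, II-3 X^z Y, II-4 X^Z X^Z, III-1 X^Z Y, III-2 X^Z X^z, III-3 X^Z Y, III-4 X^Z X^z, III-5 X^Z X^Z, IV-1 X^Z Y, IV-2 X^z Y, IV-3 X^Z Y, IV-4 X^Z X^Z.
In this assignment every recorded phenotype matches its genotype and every non-founder's genotype is obtainable from its parents' genotypes, so the pedigree is consistent.

Yes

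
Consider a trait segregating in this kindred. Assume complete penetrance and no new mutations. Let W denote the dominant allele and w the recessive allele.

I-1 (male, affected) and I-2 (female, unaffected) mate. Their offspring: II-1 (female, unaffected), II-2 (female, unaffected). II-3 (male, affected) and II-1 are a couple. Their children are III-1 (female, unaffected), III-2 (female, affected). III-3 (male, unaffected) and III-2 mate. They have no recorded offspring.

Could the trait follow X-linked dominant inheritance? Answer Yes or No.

No

Under X-linked dominant, II-1 (unaffected, female) cannot arise from I-1 (affected) × I-2 (unaffected).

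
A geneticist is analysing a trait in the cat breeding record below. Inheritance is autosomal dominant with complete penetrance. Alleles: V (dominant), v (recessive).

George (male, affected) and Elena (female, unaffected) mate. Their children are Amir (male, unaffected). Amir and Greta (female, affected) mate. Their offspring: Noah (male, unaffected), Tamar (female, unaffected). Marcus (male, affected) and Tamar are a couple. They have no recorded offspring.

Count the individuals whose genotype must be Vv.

Obligate heterozygotes: George is affected so carries V and passed v to Amir (vv), so George is Vv; Greta is affected so carries V and passed v to Noah (vv), so Greta is Vv.
Every other individual is either homozygous by phenotype or has at least one consistent homozygous assignment, so the count is 2.

2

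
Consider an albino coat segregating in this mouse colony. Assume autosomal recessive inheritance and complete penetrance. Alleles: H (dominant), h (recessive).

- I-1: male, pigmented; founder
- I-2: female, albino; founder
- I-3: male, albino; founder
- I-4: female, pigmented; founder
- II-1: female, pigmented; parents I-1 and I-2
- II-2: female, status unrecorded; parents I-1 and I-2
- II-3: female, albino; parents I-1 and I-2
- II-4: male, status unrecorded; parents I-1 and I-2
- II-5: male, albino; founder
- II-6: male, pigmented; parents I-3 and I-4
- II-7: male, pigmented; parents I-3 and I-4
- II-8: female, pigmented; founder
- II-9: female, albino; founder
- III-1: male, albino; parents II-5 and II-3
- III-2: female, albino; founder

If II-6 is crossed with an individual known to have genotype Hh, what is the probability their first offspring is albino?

1/4

II-6 is pigmented so carries H and received h from I-3 (hh), so II-6 is Hh.
The cross gives 1/4 HH : 1/2 Hh : 1/4 hh, so P(offspring is albino) = 1/4.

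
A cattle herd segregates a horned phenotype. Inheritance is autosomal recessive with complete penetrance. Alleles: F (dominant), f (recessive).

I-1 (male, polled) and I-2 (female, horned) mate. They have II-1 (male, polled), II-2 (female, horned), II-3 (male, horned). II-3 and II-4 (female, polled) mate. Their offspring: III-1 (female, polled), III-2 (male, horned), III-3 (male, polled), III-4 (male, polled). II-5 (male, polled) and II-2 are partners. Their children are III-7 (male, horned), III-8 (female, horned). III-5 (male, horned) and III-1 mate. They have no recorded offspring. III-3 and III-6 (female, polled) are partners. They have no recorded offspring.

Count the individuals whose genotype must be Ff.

7

Obligate heterozygotes: I-1 is polled so carries F and passed f to II-2 (ff), so I-1 is Ff; II-1 is polled so carries F and received f from I-2 (ff), so II-1 is Ff; II-4 is polled so carries F and passed f to III-2 (ff), so II-4 is Ff; II-5 is polled so carries F and passed f to III-7 (ff), so II-5 is Ff; III-1 is polled so carries F and received f from II-3 (ff), so III-1 is Ff; III-3 is polled so carries F and received f from II-3 (ff), so III-3 is Ff; III-4 is polled so carries F and received f from II-3 (ff), so III-4 is Ff.
Every other individual is either homozygous by phenotype or has at least one consistent homozygous assignment, so the count is 7.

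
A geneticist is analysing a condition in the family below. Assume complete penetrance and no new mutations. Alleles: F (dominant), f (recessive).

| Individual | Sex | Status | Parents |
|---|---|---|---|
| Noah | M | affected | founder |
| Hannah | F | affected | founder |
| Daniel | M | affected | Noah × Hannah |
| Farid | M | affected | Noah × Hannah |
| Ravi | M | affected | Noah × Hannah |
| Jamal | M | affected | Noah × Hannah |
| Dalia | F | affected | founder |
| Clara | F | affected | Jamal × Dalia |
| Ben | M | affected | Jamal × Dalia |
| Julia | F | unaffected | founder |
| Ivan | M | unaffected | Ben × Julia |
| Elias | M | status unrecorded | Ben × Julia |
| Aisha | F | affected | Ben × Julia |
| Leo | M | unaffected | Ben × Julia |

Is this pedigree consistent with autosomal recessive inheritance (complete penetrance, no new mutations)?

Yes

A consistent assignment under autosomal recessive exists: Noah ff, Hannah ff, Daniel ff, Farid ff, Ravi ff, Jamal ff, Dalia ff, Clara ff, Ben ff, Julia Ff, Ivan Ff, Elias Ff, Aisha ff, Leo Ff.
In this assignment every recorded phenotype matches its genotype and every non-founder's genotype is obtainable from its parents' genotypes, so the pedigree is consistent.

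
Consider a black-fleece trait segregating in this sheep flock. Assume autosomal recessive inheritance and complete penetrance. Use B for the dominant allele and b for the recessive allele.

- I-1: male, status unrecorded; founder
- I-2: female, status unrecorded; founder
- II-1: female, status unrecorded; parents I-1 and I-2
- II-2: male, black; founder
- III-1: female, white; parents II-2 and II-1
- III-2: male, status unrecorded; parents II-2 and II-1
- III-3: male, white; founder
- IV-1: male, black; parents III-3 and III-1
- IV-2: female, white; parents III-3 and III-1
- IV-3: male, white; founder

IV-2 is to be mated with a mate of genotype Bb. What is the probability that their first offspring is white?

III-3 is white so carries B and passed b to IV-1 (bb), so III-3 is Bb.
III-1 is white so carries B and received b from II-2 (bb), so III-1 is Bb.
IV-2 is a white offspring of III-3 (Bb) × III-1 (Bb), whose cross gives 1/4 BB : 1/2 Bb : 1/4 bb; conditioning on being white, IV-2 is BB with probability 1/3, Bb with probability 2/3.
Summing over parental genotype combinations, P(offspring is white) = 1/3·1 + 2/3·3/4 = 5/6.

5/6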